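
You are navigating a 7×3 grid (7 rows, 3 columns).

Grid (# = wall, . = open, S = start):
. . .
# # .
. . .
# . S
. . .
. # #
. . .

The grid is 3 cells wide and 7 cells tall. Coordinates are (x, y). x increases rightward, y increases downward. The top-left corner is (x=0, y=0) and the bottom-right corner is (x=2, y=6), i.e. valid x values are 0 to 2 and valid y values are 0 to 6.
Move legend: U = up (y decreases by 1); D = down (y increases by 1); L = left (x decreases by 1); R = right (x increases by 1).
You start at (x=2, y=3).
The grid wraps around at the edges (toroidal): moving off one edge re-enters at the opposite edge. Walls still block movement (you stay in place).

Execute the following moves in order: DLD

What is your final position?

Answer: Final position: (x=1, y=4)

Derivation:
Start: (x=2, y=3)
  D (down): (x=2, y=3) -> (x=2, y=4)
  L (left): (x=2, y=4) -> (x=1, y=4)
  D (down): blocked, stay at (x=1, y=4)
Final: (x=1, y=4)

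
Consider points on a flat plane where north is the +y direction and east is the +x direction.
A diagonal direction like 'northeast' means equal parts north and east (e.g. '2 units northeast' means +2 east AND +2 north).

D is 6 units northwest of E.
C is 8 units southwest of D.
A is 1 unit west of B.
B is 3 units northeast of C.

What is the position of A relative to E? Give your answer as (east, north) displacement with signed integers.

Answer: A is at (east=-12, north=1) relative to E.

Derivation:
Place E at the origin (east=0, north=0).
  D is 6 units northwest of E: delta (east=-6, north=+6); D at (east=-6, north=6).
  C is 8 units southwest of D: delta (east=-8, north=-8); C at (east=-14, north=-2).
  B is 3 units northeast of C: delta (east=+3, north=+3); B at (east=-11, north=1).
  A is 1 unit west of B: delta (east=-1, north=+0); A at (east=-12, north=1).
Therefore A relative to E: (east=-12, north=1).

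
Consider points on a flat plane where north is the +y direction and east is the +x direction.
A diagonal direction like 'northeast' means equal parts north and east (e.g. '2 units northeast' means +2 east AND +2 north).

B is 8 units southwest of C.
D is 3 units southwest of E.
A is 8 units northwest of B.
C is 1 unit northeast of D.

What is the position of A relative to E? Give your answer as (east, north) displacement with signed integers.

Place E at the origin (east=0, north=0).
  D is 3 units southwest of E: delta (east=-3, north=-3); D at (east=-3, north=-3).
  C is 1 unit northeast of D: delta (east=+1, north=+1); C at (east=-2, north=-2).
  B is 8 units southwest of C: delta (east=-8, north=-8); B at (east=-10, north=-10).
  A is 8 units northwest of B: delta (east=-8, north=+8); A at (east=-18, north=-2).
Therefore A relative to E: (east=-18, north=-2).

Answer: A is at (east=-18, north=-2) relative to E.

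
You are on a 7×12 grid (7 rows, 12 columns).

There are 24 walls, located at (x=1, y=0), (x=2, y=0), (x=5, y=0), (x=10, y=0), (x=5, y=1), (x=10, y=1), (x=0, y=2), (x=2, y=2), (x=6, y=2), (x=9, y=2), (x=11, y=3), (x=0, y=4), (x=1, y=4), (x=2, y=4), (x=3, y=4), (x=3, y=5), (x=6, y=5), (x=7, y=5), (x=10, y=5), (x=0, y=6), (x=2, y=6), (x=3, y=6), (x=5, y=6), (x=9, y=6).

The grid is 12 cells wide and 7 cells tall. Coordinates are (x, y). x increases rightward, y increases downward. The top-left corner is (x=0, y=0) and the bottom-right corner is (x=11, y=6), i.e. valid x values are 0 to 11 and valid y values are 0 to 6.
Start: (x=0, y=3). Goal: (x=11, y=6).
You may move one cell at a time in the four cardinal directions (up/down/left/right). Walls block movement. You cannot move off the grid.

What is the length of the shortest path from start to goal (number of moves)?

BFS from (x=0, y=3) until reaching (x=11, y=6):
  Distance 0: (x=0, y=3)
  Distance 1: (x=1, y=3)
  Distance 2: (x=1, y=2), (x=2, y=3)
  Distance 3: (x=1, y=1), (x=3, y=3)
  Distance 4: (x=0, y=1), (x=2, y=1), (x=3, y=2), (x=4, y=3)
  Distance 5: (x=0, y=0), (x=3, y=1), (x=4, y=2), (x=5, y=3), (x=4, y=4)
  Distance 6: (x=3, y=0), (x=4, y=1), (x=5, y=2), (x=6, y=3), (x=5, y=4), (x=4, y=5)
  Distance 7: (x=4, y=0), (x=7, y=3), (x=6, y=4), (x=5, y=5), (x=4, y=6)
  Distance 8: (x=7, y=2), (x=8, y=3), (x=7, y=4)
  Distance 9: (x=7, y=1), (x=8, y=2), (x=9, y=3), (x=8, y=4)
  Distance 10: (x=7, y=0), (x=6, y=1), (x=8, y=1), (x=10, y=3), (x=9, y=4), (x=8, y=5)
  Distance 11: (x=6, y=0), (x=8, y=0), (x=9, y=1), (x=10, y=2), (x=10, y=4), (x=9, y=5), (x=8, y=6)
  Distance 12: (x=9, y=0), (x=11, y=2), (x=11, y=4), (x=7, y=6)
  Distance 13: (x=11, y=1), (x=11, y=5), (x=6, y=6)
  Distance 14: (x=11, y=0), (x=11, y=6)  <- goal reached here
One shortest path (14 moves): (x=0, y=3) -> (x=1, y=3) -> (x=2, y=3) -> (x=3, y=3) -> (x=4, y=3) -> (x=5, y=3) -> (x=6, y=3) -> (x=7, y=3) -> (x=8, y=3) -> (x=9, y=3) -> (x=10, y=3) -> (x=10, y=4) -> (x=11, y=4) -> (x=11, y=5) -> (x=11, y=6)

Answer: Shortest path length: 14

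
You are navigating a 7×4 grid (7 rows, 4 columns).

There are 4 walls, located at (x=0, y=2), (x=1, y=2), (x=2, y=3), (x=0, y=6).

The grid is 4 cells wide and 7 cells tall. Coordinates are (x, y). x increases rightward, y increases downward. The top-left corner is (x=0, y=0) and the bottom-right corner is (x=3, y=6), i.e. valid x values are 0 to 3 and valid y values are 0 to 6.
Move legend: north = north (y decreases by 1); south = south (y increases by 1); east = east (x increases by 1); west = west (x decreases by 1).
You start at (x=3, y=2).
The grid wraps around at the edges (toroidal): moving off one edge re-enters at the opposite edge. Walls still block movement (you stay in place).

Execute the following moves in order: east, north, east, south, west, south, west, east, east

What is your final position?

Start: (x=3, y=2)
  east (east): blocked, stay at (x=3, y=2)
  north (north): (x=3, y=2) -> (x=3, y=1)
  east (east): (x=3, y=1) -> (x=0, y=1)
  south (south): blocked, stay at (x=0, y=1)
  west (west): (x=0, y=1) -> (x=3, y=1)
  south (south): (x=3, y=1) -> (x=3, y=2)
  west (west): (x=3, y=2) -> (x=2, y=2)
  east (east): (x=2, y=2) -> (x=3, y=2)
  east (east): blocked, stay at (x=3, y=2)
Final: (x=3, y=2)

Answer: Final position: (x=3, y=2)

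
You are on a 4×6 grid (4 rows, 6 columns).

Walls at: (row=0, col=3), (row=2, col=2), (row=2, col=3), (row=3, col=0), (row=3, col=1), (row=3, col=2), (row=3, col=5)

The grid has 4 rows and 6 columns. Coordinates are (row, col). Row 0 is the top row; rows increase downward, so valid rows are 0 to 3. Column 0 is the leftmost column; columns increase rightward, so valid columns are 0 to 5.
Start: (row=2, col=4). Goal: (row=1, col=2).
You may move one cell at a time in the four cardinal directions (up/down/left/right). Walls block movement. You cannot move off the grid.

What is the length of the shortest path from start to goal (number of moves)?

Answer: Shortest path length: 3

Derivation:
BFS from (row=2, col=4) until reaching (row=1, col=2):
  Distance 0: (row=2, col=4)
  Distance 1: (row=1, col=4), (row=2, col=5), (row=3, col=4)
  Distance 2: (row=0, col=4), (row=1, col=3), (row=1, col=5), (row=3, col=3)
  Distance 3: (row=0, col=5), (row=1, col=2)  <- goal reached here
One shortest path (3 moves): (row=2, col=4) -> (row=1, col=4) -> (row=1, col=3) -> (row=1, col=2)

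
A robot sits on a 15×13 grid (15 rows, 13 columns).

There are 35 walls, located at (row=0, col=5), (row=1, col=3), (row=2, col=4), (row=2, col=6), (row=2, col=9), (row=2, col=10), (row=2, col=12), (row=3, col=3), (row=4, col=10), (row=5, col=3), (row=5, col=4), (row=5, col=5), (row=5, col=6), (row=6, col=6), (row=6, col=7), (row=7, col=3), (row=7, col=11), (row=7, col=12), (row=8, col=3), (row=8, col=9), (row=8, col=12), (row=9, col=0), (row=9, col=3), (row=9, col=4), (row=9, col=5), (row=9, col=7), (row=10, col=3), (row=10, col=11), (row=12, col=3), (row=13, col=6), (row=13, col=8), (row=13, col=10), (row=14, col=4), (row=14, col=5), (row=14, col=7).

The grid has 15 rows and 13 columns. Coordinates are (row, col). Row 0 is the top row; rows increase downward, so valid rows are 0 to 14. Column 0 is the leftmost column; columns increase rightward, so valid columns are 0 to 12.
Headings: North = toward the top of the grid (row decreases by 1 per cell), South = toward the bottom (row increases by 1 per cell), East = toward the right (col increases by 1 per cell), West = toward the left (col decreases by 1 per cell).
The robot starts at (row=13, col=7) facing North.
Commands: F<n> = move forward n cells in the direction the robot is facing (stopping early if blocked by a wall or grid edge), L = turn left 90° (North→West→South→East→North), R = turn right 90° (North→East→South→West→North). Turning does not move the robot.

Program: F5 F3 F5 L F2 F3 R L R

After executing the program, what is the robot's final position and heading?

Start: (row=13, col=7), facing North
  F5: move forward 3/5 (blocked), now at (row=10, col=7)
  F3: move forward 0/3 (blocked), now at (row=10, col=7)
  F5: move forward 0/5 (blocked), now at (row=10, col=7)
  L: turn left, now facing West
  F2: move forward 2, now at (row=10, col=5)
  F3: move forward 1/3 (blocked), now at (row=10, col=4)
  R: turn right, now facing North
  L: turn left, now facing West
  R: turn right, now facing North
Final: (row=10, col=4), facing North

Answer: Final position: (row=10, col=4), facing North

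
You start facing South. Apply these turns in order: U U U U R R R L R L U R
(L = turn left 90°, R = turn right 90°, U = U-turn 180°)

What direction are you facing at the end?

Start: South
  U (U-turn (180°)) -> North
  U (U-turn (180°)) -> South
  U (U-turn (180°)) -> North
  U (U-turn (180°)) -> South
  R (right (90° clockwise)) -> West
  R (right (90° clockwise)) -> North
  R (right (90° clockwise)) -> East
  L (left (90° counter-clockwise)) -> North
  R (right (90° clockwise)) -> East
  L (left (90° counter-clockwise)) -> North
  U (U-turn (180°)) -> South
  R (right (90° clockwise)) -> West
Final: West

Answer: Final heading: West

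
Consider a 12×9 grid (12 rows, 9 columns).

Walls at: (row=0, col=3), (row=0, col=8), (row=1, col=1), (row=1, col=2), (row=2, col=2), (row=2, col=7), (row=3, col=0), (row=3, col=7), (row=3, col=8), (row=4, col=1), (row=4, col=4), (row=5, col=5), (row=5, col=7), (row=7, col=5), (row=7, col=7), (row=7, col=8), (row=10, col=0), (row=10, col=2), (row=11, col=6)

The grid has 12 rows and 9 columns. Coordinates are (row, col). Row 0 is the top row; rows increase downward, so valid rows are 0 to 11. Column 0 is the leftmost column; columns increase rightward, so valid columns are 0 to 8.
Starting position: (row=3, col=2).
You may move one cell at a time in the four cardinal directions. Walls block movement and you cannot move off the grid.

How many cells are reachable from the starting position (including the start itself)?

BFS flood-fill from (row=3, col=2):
  Distance 0: (row=3, col=2)
  Distance 1: (row=3, col=1), (row=3, col=3), (row=4, col=2)
  Distance 2: (row=2, col=1), (row=2, col=3), (row=3, col=4), (row=4, col=3), (row=5, col=2)
  Distance 3: (row=1, col=3), (row=2, col=0), (row=2, col=4), (row=3, col=5), (row=5, col=1), (row=5, col=3), (row=6, col=2)
  Distance 4: (row=1, col=0), (row=1, col=4), (row=2, col=5), (row=3, col=6), (row=4, col=5), (row=5, col=0), (row=5, col=4), (row=6, col=1), (row=6, col=3), (row=7, col=2)
  Distance 5: (row=0, col=0), (row=0, col=4), (row=1, col=5), (row=2, col=6), (row=4, col=0), (row=4, col=6), (row=6, col=0), (row=6, col=4), (row=7, col=1), (row=7, col=3), (row=8, col=2)
  Distance 6: (row=0, col=1), (row=0, col=5), (row=1, col=6), (row=4, col=7), (row=5, col=6), (row=6, col=5), (row=7, col=0), (row=7, col=4), (row=8, col=1), (row=8, col=3), (row=9, col=2)
  Distance 7: (row=0, col=2), (row=0, col=6), (row=1, col=7), (row=4, col=8), (row=6, col=6), (row=8, col=0), (row=8, col=4), (row=9, col=1), (row=9, col=3)
  Distance 8: (row=0, col=7), (row=1, col=8), (row=5, col=8), (row=6, col=7), (row=7, col=6), (row=8, col=5), (row=9, col=0), (row=9, col=4), (row=10, col=1), (row=10, col=3)
  Distance 9: (row=2, col=8), (row=6, col=8), (row=8, col=6), (row=9, col=5), (row=10, col=4), (row=11, col=1), (row=11, col=3)
  Distance 10: (row=8, col=7), (row=9, col=6), (row=10, col=5), (row=11, col=0), (row=11, col=2), (row=11, col=4)
  Distance 11: (row=8, col=8), (row=9, col=7), (row=10, col=6), (row=11, col=5)
  Distance 12: (row=9, col=8), (row=10, col=7)
  Distance 13: (row=10, col=8), (row=11, col=7)
  Distance 14: (row=11, col=8)
Total reachable: 89 (grid has 89 open cells total)

Answer: Reachable cells: 89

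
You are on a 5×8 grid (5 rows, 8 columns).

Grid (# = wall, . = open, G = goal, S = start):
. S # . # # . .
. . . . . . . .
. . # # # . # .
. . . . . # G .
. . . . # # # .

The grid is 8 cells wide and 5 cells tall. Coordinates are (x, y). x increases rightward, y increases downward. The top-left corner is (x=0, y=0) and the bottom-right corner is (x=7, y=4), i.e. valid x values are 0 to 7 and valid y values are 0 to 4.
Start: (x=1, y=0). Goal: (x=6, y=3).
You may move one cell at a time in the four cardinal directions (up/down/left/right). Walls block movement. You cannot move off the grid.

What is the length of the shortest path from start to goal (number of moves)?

BFS from (x=1, y=0) until reaching (x=6, y=3):
  Distance 0: (x=1, y=0)
  Distance 1: (x=0, y=0), (x=1, y=1)
  Distance 2: (x=0, y=1), (x=2, y=1), (x=1, y=2)
  Distance 3: (x=3, y=1), (x=0, y=2), (x=1, y=3)
  Distance 4: (x=3, y=0), (x=4, y=1), (x=0, y=3), (x=2, y=3), (x=1, y=4)
  Distance 5: (x=5, y=1), (x=3, y=3), (x=0, y=4), (x=2, y=4)
  Distance 6: (x=6, y=1), (x=5, y=2), (x=4, y=3), (x=3, y=4)
  Distance 7: (x=6, y=0), (x=7, y=1)
  Distance 8: (x=7, y=0), (x=7, y=2)
  Distance 9: (x=7, y=3)
  Distance 10: (x=6, y=3), (x=7, y=4)  <- goal reached here
One shortest path (10 moves): (x=1, y=0) -> (x=1, y=1) -> (x=2, y=1) -> (x=3, y=1) -> (x=4, y=1) -> (x=5, y=1) -> (x=6, y=1) -> (x=7, y=1) -> (x=7, y=2) -> (x=7, y=3) -> (x=6, y=3)

Answer: Shortest path length: 10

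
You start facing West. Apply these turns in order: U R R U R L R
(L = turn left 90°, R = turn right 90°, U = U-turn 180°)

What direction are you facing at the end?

Answer: Final heading: South

Derivation:
Start: West
  U (U-turn (180°)) -> East
  R (right (90° clockwise)) -> South
  R (right (90° clockwise)) -> West
  U (U-turn (180°)) -> East
  R (right (90° clockwise)) -> South
  L (left (90° counter-clockwise)) -> East
  R (right (90° clockwise)) -> South
Final: South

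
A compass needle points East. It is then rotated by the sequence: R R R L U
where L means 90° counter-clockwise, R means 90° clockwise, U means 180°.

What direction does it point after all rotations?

Answer: Final heading: East

Derivation:
Start: East
  R (right (90° clockwise)) -> South
  R (right (90° clockwise)) -> West
  R (right (90° clockwise)) -> North
  L (left (90° counter-clockwise)) -> West
  U (U-turn (180°)) -> East
Final: East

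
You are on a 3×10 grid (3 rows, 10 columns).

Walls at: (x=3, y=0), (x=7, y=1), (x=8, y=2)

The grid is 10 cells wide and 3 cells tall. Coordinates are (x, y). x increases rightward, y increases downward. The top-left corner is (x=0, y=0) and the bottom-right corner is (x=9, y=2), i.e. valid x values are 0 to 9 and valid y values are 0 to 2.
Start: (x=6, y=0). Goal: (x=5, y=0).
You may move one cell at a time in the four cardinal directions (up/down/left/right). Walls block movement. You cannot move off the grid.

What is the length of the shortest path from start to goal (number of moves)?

Answer: Shortest path length: 1

Derivation:
BFS from (x=6, y=0) until reaching (x=5, y=0):
  Distance 0: (x=6, y=0)
  Distance 1: (x=5, y=0), (x=7, y=0), (x=6, y=1)  <- goal reached here
One shortest path (1 moves): (x=6, y=0) -> (x=5, y=0)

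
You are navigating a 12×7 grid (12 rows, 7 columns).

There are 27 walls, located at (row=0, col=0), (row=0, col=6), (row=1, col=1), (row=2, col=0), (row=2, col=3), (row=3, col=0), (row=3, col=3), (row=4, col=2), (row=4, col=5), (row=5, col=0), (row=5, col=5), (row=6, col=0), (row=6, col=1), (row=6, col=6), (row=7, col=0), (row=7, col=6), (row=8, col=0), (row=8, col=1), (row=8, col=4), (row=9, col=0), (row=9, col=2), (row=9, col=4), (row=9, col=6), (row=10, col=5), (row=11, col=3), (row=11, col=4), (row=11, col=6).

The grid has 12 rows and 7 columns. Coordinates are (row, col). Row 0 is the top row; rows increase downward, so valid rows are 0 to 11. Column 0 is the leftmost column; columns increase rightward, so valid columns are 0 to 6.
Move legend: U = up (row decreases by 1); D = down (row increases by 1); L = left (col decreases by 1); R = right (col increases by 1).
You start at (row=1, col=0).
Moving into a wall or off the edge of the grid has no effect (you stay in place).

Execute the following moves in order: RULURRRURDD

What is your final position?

Answer: Final position: (row=1, col=0)

Derivation:
Start: (row=1, col=0)
  R (right): blocked, stay at (row=1, col=0)
  U (up): blocked, stay at (row=1, col=0)
  L (left): blocked, stay at (row=1, col=0)
  U (up): blocked, stay at (row=1, col=0)
  [×3]R (right): blocked, stay at (row=1, col=0)
  U (up): blocked, stay at (row=1, col=0)
  R (right): blocked, stay at (row=1, col=0)
  D (down): blocked, stay at (row=1, col=0)
  D (down): blocked, stay at (row=1, col=0)
Final: (row=1, col=0)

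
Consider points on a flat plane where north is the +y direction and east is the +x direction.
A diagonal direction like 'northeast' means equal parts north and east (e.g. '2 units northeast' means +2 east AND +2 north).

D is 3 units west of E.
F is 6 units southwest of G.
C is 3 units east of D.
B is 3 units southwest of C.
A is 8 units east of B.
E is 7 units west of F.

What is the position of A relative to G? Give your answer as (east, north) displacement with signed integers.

Answer: A is at (east=-8, north=-9) relative to G.

Derivation:
Place G at the origin (east=0, north=0).
  F is 6 units southwest of G: delta (east=-6, north=-6); F at (east=-6, north=-6).
  E is 7 units west of F: delta (east=-7, north=+0); E at (east=-13, north=-6).
  D is 3 units west of E: delta (east=-3, north=+0); D at (east=-16, north=-6).
  C is 3 units east of D: delta (east=+3, north=+0); C at (east=-13, north=-6).
  B is 3 units southwest of C: delta (east=-3, north=-3); B at (east=-16, north=-9).
  A is 8 units east of B: delta (east=+8, north=+0); A at (east=-8, north=-9).
Therefore A relative to G: (east=-8, north=-9).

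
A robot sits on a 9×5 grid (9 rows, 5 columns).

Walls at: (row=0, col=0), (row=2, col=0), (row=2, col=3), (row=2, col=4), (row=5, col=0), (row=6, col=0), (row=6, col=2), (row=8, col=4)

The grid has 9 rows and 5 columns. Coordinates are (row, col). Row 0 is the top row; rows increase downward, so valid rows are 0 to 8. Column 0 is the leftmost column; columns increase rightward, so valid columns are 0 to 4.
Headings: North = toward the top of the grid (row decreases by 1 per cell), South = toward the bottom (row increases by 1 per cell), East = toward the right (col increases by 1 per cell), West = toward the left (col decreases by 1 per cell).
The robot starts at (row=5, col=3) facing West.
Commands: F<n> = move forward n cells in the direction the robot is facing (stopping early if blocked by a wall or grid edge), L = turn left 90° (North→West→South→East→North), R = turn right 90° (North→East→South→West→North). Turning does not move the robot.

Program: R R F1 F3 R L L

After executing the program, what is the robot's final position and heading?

Answer: Final position: (row=5, col=4), facing North

Derivation:
Start: (row=5, col=3), facing West
  R: turn right, now facing North
  R: turn right, now facing East
  F1: move forward 1, now at (row=5, col=4)
  F3: move forward 0/3 (blocked), now at (row=5, col=4)
  R: turn right, now facing South
  L: turn left, now facing East
  L: turn left, now facing North
Final: (row=5, col=4), facing North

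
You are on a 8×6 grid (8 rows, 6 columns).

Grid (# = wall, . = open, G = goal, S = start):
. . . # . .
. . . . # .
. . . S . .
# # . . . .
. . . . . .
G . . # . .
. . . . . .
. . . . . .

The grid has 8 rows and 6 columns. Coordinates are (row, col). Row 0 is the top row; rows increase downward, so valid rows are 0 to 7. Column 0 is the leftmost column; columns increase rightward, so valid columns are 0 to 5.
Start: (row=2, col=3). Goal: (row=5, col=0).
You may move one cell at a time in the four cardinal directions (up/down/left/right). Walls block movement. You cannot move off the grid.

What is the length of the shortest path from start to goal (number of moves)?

Answer: Shortest path length: 6

Derivation:
BFS from (row=2, col=3) until reaching (row=5, col=0):
  Distance 0: (row=2, col=3)
  Distance 1: (row=1, col=3), (row=2, col=2), (row=2, col=4), (row=3, col=3)
  Distance 2: (row=1, col=2), (row=2, col=1), (row=2, col=5), (row=3, col=2), (row=3, col=4), (row=4, col=3)
  Distance 3: (row=0, col=2), (row=1, col=1), (row=1, col=5), (row=2, col=0), (row=3, col=5), (row=4, col=2), (row=4, col=4)
  Distance 4: (row=0, col=1), (row=0, col=5), (row=1, col=0), (row=4, col=1), (row=4, col=5), (row=5, col=2), (row=5, col=4)
  Distance 5: (row=0, col=0), (row=0, col=4), (row=4, col=0), (row=5, col=1), (row=5, col=5), (row=6, col=2), (row=6, col=4)
  Distance 6: (row=5, col=0), (row=6, col=1), (row=6, col=3), (row=6, col=5), (row=7, col=2), (row=7, col=4)  <- goal reached here
One shortest path (6 moves): (row=2, col=3) -> (row=2, col=2) -> (row=3, col=2) -> (row=4, col=2) -> (row=4, col=1) -> (row=4, col=0) -> (row=5, col=0)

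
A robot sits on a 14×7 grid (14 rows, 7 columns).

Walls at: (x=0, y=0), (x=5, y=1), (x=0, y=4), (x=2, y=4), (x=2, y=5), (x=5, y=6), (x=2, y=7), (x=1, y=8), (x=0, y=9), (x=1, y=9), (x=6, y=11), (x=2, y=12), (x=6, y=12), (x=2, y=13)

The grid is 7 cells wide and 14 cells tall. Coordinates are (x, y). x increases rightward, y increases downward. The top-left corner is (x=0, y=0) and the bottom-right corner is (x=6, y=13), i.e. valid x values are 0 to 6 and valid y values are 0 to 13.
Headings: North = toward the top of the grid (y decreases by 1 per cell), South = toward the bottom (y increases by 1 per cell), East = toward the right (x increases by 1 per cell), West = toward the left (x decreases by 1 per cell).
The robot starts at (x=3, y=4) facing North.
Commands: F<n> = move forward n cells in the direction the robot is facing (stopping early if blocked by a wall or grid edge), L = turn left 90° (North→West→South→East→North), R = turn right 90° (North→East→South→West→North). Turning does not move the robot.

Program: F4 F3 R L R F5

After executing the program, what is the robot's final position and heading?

Start: (x=3, y=4), facing North
  F4: move forward 4, now at (x=3, y=0)
  F3: move forward 0/3 (blocked), now at (x=3, y=0)
  R: turn right, now facing East
  L: turn left, now facing North
  R: turn right, now facing East
  F5: move forward 3/5 (blocked), now at (x=6, y=0)
Final: (x=6, y=0), facing East

Answer: Final position: (x=6, y=0), facing East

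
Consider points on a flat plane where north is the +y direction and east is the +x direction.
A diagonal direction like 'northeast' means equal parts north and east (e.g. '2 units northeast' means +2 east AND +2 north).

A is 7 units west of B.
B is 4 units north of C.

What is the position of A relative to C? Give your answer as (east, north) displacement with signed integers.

Answer: A is at (east=-7, north=4) relative to C.

Derivation:
Place C at the origin (east=0, north=0).
  B is 4 units north of C: delta (east=+0, north=+4); B at (east=0, north=4).
  A is 7 units west of B: delta (east=-7, north=+0); A at (east=-7, north=4).
Therefore A relative to C: (east=-7, north=4).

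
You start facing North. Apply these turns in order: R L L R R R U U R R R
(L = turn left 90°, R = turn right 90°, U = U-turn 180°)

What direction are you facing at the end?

Answer: Final heading: East

Derivation:
Start: North
  R (right (90° clockwise)) -> East
  L (left (90° counter-clockwise)) -> North
  L (left (90° counter-clockwise)) -> West
  R (right (90° clockwise)) -> North
  R (right (90° clockwise)) -> East
  R (right (90° clockwise)) -> South
  U (U-turn (180°)) -> North
  U (U-turn (180°)) -> South
  R (right (90° clockwise)) -> West
  R (right (90° clockwise)) -> North
  R (right (90° clockwise)) -> East
Final: East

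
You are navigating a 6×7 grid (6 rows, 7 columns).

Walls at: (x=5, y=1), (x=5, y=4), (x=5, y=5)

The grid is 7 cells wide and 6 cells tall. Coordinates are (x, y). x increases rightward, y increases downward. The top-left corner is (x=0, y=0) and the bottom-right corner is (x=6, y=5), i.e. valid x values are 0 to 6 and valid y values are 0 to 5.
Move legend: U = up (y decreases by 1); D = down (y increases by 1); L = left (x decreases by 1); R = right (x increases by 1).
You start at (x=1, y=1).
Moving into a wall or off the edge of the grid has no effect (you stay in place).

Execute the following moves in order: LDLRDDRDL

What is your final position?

Answer: Final position: (x=1, y=5)

Derivation:
Start: (x=1, y=1)
  L (left): (x=1, y=1) -> (x=0, y=1)
  D (down): (x=0, y=1) -> (x=0, y=2)
  L (left): blocked, stay at (x=0, y=2)
  R (right): (x=0, y=2) -> (x=1, y=2)
  D (down): (x=1, y=2) -> (x=1, y=3)
  D (down): (x=1, y=3) -> (x=1, y=4)
  R (right): (x=1, y=4) -> (x=2, y=4)
  D (down): (x=2, y=4) -> (x=2, y=5)
  L (left): (x=2, y=5) -> (x=1, y=5)
Final: (x=1, y=5)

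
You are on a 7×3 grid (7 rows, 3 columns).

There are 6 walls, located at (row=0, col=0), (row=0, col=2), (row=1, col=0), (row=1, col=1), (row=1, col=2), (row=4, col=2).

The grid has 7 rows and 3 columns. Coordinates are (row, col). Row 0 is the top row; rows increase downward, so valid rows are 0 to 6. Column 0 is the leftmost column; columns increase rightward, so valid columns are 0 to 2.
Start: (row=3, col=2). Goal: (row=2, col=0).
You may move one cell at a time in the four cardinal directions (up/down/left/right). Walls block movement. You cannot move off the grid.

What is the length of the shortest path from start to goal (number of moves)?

BFS from (row=3, col=2) until reaching (row=2, col=0):
  Distance 0: (row=3, col=2)
  Distance 1: (row=2, col=2), (row=3, col=1)
  Distance 2: (row=2, col=1), (row=3, col=0), (row=4, col=1)
  Distance 3: (row=2, col=0), (row=4, col=0), (row=5, col=1)  <- goal reached here
One shortest path (3 moves): (row=3, col=2) -> (row=3, col=1) -> (row=3, col=0) -> (row=2, col=0)

Answer: Shortest path length: 3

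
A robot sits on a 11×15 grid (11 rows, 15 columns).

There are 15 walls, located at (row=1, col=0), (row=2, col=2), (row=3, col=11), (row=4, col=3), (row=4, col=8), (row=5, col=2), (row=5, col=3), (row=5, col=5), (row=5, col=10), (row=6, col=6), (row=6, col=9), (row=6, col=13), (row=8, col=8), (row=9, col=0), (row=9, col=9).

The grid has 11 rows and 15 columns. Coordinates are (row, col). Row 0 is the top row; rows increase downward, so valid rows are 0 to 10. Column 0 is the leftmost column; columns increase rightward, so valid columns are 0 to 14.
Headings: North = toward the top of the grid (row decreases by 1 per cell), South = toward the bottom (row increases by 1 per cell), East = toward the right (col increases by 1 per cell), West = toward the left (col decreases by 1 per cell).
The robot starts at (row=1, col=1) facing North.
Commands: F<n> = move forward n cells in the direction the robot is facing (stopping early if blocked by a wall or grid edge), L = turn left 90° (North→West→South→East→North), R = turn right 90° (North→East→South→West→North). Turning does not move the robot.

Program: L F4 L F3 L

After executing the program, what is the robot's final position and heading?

Answer: Final position: (row=4, col=1), facing East

Derivation:
Start: (row=1, col=1), facing North
  L: turn left, now facing West
  F4: move forward 0/4 (blocked), now at (row=1, col=1)
  L: turn left, now facing South
  F3: move forward 3, now at (row=4, col=1)
  L: turn left, now facing East
Final: (row=4, col=1), facing East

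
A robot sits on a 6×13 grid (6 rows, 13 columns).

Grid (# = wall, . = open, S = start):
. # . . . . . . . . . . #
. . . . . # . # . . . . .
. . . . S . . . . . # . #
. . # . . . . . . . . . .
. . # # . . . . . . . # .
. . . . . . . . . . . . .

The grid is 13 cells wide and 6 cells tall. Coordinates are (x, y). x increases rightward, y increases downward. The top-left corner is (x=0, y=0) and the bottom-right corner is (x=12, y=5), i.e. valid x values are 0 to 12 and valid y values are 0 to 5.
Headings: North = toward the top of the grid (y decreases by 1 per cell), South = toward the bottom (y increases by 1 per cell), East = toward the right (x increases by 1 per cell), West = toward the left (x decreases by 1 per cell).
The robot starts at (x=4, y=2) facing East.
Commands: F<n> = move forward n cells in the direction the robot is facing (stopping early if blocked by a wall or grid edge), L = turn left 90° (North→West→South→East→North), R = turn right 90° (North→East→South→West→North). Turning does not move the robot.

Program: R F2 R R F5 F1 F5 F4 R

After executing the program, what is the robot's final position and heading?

Start: (x=4, y=2), facing East
  R: turn right, now facing South
  F2: move forward 2, now at (x=4, y=4)
  R: turn right, now facing West
  R: turn right, now facing North
  F5: move forward 4/5 (blocked), now at (x=4, y=0)
  F1: move forward 0/1 (blocked), now at (x=4, y=0)
  F5: move forward 0/5 (blocked), now at (x=4, y=0)
  F4: move forward 0/4 (blocked), now at (x=4, y=0)
  R: turn right, now facing East
Final: (x=4, y=0), facing East

Answer: Final position: (x=4, y=0), facing East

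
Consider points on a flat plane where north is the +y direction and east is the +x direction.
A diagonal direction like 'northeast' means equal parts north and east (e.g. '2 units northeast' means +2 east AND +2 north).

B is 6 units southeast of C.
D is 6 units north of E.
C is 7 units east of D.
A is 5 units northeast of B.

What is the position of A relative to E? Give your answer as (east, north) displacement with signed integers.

Place E at the origin (east=0, north=0).
  D is 6 units north of E: delta (east=+0, north=+6); D at (east=0, north=6).
  C is 7 units east of D: delta (east=+7, north=+0); C at (east=7, north=6).
  B is 6 units southeast of C: delta (east=+6, north=-6); B at (east=13, north=0).
  A is 5 units northeast of B: delta (east=+5, north=+5); A at (east=18, north=5).
Therefore A relative to E: (east=18, north=5).

Answer: A is at (east=18, north=5) relative to E.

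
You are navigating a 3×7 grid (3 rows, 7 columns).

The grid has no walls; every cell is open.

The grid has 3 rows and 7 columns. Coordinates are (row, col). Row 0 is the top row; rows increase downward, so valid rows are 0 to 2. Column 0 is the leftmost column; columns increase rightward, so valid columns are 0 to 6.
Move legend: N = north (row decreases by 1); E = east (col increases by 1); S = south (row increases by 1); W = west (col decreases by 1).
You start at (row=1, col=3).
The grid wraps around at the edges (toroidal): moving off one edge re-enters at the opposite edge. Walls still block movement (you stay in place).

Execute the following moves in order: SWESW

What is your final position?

Answer: Final position: (row=0, col=2)

Derivation:
Start: (row=1, col=3)
  S (south): (row=1, col=3) -> (row=2, col=3)
  W (west): (row=2, col=3) -> (row=2, col=2)
  E (east): (row=2, col=2) -> (row=2, col=3)
  S (south): (row=2, col=3) -> (row=0, col=3)
  W (west): (row=0, col=3) -> (row=0, col=2)
Final: (row=0, col=2)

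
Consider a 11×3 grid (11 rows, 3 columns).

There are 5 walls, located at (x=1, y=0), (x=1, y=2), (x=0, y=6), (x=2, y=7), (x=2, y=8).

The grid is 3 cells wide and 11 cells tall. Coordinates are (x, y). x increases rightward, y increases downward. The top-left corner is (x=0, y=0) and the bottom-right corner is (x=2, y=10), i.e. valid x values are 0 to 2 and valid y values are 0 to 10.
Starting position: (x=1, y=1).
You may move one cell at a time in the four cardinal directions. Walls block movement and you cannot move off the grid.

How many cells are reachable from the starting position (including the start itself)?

Answer: Reachable cells: 28

Derivation:
BFS flood-fill from (x=1, y=1):
  Distance 0: (x=1, y=1)
  Distance 1: (x=0, y=1), (x=2, y=1)
  Distance 2: (x=0, y=0), (x=2, y=0), (x=0, y=2), (x=2, y=2)
  Distance 3: (x=0, y=3), (x=2, y=3)
  Distance 4: (x=1, y=3), (x=0, y=4), (x=2, y=4)
  Distance 5: (x=1, y=4), (x=0, y=5), (x=2, y=5)
  Distance 6: (x=1, y=5), (x=2, y=6)
  Distance 7: (x=1, y=6)
  Distance 8: (x=1, y=7)
  Distance 9: (x=0, y=7), (x=1, y=8)
  Distance 10: (x=0, y=8), (x=1, y=9)
  Distance 11: (x=0, y=9), (x=2, y=9), (x=1, y=10)
  Distance 12: (x=0, y=10), (x=2, y=10)
Total reachable: 28 (grid has 28 open cells total)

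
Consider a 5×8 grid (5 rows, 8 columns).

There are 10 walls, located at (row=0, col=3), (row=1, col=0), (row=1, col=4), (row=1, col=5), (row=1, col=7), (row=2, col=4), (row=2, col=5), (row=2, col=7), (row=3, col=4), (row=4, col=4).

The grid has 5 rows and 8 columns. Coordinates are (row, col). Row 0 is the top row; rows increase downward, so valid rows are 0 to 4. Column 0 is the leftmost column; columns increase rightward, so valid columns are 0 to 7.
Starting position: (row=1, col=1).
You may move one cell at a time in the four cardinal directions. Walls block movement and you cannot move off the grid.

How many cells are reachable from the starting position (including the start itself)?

Answer: Reachable cells: 18

Derivation:
BFS flood-fill from (row=1, col=1):
  Distance 0: (row=1, col=1)
  Distance 1: (row=0, col=1), (row=1, col=2), (row=2, col=1)
  Distance 2: (row=0, col=0), (row=0, col=2), (row=1, col=3), (row=2, col=0), (row=2, col=2), (row=3, col=1)
  Distance 3: (row=2, col=3), (row=3, col=0), (row=3, col=2), (row=4, col=1)
  Distance 4: (row=3, col=3), (row=4, col=0), (row=4, col=2)
  Distance 5: (row=4, col=3)
Total reachable: 18 (grid has 30 open cells total)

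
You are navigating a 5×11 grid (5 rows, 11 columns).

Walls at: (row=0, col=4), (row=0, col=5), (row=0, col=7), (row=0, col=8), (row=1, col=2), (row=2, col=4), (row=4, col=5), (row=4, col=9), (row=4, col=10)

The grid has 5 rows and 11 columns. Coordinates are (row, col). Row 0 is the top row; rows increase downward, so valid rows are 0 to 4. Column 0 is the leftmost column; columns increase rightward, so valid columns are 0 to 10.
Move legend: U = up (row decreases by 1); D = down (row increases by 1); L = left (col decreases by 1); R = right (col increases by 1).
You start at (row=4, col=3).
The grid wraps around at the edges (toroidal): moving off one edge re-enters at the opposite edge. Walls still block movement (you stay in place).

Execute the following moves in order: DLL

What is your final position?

Start: (row=4, col=3)
  D (down): (row=4, col=3) -> (row=0, col=3)
  L (left): (row=0, col=3) -> (row=0, col=2)
  L (left): (row=0, col=2) -> (row=0, col=1)
Final: (row=0, col=1)

Answer: Final position: (row=0, col=1)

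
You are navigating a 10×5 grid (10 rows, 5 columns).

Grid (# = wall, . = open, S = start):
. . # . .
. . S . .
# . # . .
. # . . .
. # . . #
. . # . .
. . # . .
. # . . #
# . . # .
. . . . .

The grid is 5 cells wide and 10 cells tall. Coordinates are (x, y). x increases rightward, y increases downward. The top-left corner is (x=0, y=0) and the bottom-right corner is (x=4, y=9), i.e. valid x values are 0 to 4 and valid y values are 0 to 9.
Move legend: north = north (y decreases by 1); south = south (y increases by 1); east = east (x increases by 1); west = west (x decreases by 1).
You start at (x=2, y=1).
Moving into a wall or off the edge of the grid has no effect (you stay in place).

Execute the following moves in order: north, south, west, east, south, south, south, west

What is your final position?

Start: (x=2, y=1)
  north (north): blocked, stay at (x=2, y=1)
  south (south): blocked, stay at (x=2, y=1)
  west (west): (x=2, y=1) -> (x=1, y=1)
  east (east): (x=1, y=1) -> (x=2, y=1)
  [×3]south (south): blocked, stay at (x=2, y=1)
  west (west): (x=2, y=1) -> (x=1, y=1)
Final: (x=1, y=1)

Answer: Final position: (x=1, y=1)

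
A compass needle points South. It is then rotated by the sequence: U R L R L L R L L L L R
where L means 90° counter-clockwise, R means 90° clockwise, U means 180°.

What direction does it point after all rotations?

Answer: Final heading: East

Derivation:
Start: South
  U (U-turn (180°)) -> North
  R (right (90° clockwise)) -> East
  L (left (90° counter-clockwise)) -> North
  R (right (90° clockwise)) -> East
  L (left (90° counter-clockwise)) -> North
  L (left (90° counter-clockwise)) -> West
  R (right (90° clockwise)) -> North
  L (left (90° counter-clockwise)) -> West
  L (left (90° counter-clockwise)) -> South
  L (left (90° counter-clockwise)) -> East
  L (left (90° counter-clockwise)) -> North
  R (right (90° clockwise)) -> East
Final: East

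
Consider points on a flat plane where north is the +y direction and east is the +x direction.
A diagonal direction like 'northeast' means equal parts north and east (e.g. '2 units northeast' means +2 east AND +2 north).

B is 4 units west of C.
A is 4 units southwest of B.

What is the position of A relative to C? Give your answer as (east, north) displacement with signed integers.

Answer: A is at (east=-8, north=-4) relative to C.

Derivation:
Place C at the origin (east=0, north=0).
  B is 4 units west of C: delta (east=-4, north=+0); B at (east=-4, north=0).
  A is 4 units southwest of B: delta (east=-4, north=-4); A at (east=-8, north=-4).
Therefore A relative to C: (east=-8, north=-4).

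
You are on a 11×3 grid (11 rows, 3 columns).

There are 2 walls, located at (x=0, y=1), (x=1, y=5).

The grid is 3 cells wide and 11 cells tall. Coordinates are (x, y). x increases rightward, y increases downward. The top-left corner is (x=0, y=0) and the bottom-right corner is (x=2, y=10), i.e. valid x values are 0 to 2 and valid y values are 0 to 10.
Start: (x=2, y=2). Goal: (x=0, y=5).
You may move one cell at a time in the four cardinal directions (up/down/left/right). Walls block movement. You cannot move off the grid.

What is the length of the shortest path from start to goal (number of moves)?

BFS from (x=2, y=2) until reaching (x=0, y=5):
  Distance 0: (x=2, y=2)
  Distance 1: (x=2, y=1), (x=1, y=2), (x=2, y=3)
  Distance 2: (x=2, y=0), (x=1, y=1), (x=0, y=2), (x=1, y=3), (x=2, y=4)
  Distance 3: (x=1, y=0), (x=0, y=3), (x=1, y=4), (x=2, y=5)
  Distance 4: (x=0, y=0), (x=0, y=4), (x=2, y=6)
  Distance 5: (x=0, y=5), (x=1, y=6), (x=2, y=7)  <- goal reached here
One shortest path (5 moves): (x=2, y=2) -> (x=1, y=2) -> (x=0, y=2) -> (x=0, y=3) -> (x=0, y=4) -> (x=0, y=5)

Answer: Shortest path length: 5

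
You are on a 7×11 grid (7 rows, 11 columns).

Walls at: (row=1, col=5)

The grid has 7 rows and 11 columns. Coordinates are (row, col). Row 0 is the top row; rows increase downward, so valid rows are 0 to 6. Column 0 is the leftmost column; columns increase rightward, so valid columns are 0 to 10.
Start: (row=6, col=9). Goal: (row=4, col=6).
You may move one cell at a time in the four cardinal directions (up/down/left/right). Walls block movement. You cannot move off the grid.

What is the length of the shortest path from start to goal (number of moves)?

Answer: Shortest path length: 5

Derivation:
BFS from (row=6, col=9) until reaching (row=4, col=6):
  Distance 0: (row=6, col=9)
  Distance 1: (row=5, col=9), (row=6, col=8), (row=6, col=10)
  Distance 2: (row=4, col=9), (row=5, col=8), (row=5, col=10), (row=6, col=7)
  Distance 3: (row=3, col=9), (row=4, col=8), (row=4, col=10), (row=5, col=7), (row=6, col=6)
  Distance 4: (row=2, col=9), (row=3, col=8), (row=3, col=10), (row=4, col=7), (row=5, col=6), (row=6, col=5)
  Distance 5: (row=1, col=9), (row=2, col=8), (row=2, col=10), (row=3, col=7), (row=4, col=6), (row=5, col=5), (row=6, col=4)  <- goal reached here
One shortest path (5 moves): (row=6, col=9) -> (row=6, col=8) -> (row=6, col=7) -> (row=6, col=6) -> (row=5, col=6) -> (row=4, col=6)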